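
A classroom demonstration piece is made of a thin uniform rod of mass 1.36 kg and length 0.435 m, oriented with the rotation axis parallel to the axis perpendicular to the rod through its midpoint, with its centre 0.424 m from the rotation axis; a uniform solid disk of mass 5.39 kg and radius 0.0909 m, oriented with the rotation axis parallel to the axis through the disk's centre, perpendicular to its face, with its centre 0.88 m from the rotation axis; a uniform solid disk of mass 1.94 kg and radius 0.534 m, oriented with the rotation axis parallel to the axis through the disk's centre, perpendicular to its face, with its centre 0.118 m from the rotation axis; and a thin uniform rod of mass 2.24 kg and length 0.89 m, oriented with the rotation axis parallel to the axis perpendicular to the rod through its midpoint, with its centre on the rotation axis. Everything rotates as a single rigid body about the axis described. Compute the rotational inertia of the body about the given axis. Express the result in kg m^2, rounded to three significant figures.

4.91

Thin rod: I_cm = (1/12)ML² = (1/12)(1.36)(0.435)² = 0.021446 kg m^2; centre at d = 0.424 m, so the parallel axis theorem gives I = 0.021446 + (1.36)(0.424)² = 0.26594 kg m^2.
Solid disk: I_cm = (1/2)MR² = (1/2)(5.39)(0.0909)² = 0.022268 kg m^2; centre at d = 0.88 m, so the parallel axis theorem gives I = 0.022268 + (5.39)(0.88)² = 4.1963 kg m^2.
Solid disk: I_cm = (1/2)MR² = (1/2)(1.94)(0.534)² = 0.2766 kg m^2; centre at d = 0.118 m, so the parallel axis theorem gives I = 0.2766 + (1.94)(0.118)² = 0.30361 kg m^2.
Thin rod: I_cm = (1/12)ML² = (1/12)(2.24)(0.89)² = 0.14786 kg m^2; axis through the centre, so I = 0.14786 kg m^2.
Total I = 0.26594 + 4.1963 + 0.30361 + 0.14786 = 4.9137 kg m^2.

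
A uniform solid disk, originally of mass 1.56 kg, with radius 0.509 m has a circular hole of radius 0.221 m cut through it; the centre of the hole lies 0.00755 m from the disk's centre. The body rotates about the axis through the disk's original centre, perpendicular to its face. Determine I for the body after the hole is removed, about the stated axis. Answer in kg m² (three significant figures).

Unpierced body about its centre: I₀ = (1/2)MR² = (1/2)(1.56)(0.509)² = 0.20208 kg m².
The removed disk has mass m = M·(r/R)² = (1.56)(0.221/0.509)² = 0.29409 kg (same uniform areal density).
Its moment of inertia about the rotation axis (parallel-axis theorem): I_hole = (1/2)mr² + md² = (1/2)(0.29409)(0.221)² + (0.29409)(0.00755)² = 0.0071985 kg m².
Treating the hole as negative mass, I = I₀ − I_hole = 0.20208 − 0.0071985 = 0.19488 kg m².

0.195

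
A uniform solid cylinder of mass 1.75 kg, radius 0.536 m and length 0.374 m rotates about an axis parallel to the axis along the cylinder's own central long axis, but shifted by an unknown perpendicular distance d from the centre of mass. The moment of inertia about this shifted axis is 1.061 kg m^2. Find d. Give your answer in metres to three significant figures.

0.680

About the centre-of-mass axis, I_cm = (1/2)MR² = (1/2)(1.75)(0.536)² = 0.25138 kg m^2.
Parallel axis theorem: I = I_cm + Md², so Md² = 1.061 − 0.25138 = 0.80962 kg m^2.
d = √(0.80962 / 1.75) = 0.68017 m.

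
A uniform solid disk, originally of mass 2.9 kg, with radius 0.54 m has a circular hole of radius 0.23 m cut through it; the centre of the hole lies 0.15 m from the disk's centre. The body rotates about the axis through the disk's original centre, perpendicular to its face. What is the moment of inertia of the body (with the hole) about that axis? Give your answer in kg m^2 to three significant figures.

0.397

Unpierced body about its centre: I₀ = (1/2)MR² = (1/2)(2.9)(0.54)² = 0.42282 kg m^2.
The removed disk has mass m = M·(r/R)² = (2.9)(0.23/0.54)² = 0.5261 kg (same uniform areal density).
Its moment of inertia about the rotation axis (parallel-axis theorem): I_hole = (1/2)mr² + md² = (1/2)(0.5261)(0.23)² + (0.5261)(0.15)² = 0.025752 kg m^2.
Treating the hole as negative mass, I = I₀ − I_hole = 0.42282 − 0.025752 = 0.39707 kg m^2.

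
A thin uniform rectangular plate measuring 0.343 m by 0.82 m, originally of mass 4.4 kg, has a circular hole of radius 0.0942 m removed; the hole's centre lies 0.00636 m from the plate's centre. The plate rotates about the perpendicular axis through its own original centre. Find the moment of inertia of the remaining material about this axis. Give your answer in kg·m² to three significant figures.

Unpierced body about its centre: I₀ = (1/12)M(a²+b²) = (1/12)(4.4)[(0.343)² + (0.82)²] = 0.28968 kg·m².
The removed disk has mass m = M·πr²/(ab) = (4.4)·π(0.0942)²/(0.343·0.82) = 0.43611 kg (same uniform areal density).
Its moment of inertia about the rotation axis (parallel-axis theorem): I_hole = (1/2)mr² + md² = (1/2)(0.43611)(0.0942)² + (0.43611)(0.00636)² = 0.0019526 kg·m².
Treating the hole as negative mass, I = I₀ − I_hole = 0.28968 − 0.0019526 = 0.28773 kg·m².

0.288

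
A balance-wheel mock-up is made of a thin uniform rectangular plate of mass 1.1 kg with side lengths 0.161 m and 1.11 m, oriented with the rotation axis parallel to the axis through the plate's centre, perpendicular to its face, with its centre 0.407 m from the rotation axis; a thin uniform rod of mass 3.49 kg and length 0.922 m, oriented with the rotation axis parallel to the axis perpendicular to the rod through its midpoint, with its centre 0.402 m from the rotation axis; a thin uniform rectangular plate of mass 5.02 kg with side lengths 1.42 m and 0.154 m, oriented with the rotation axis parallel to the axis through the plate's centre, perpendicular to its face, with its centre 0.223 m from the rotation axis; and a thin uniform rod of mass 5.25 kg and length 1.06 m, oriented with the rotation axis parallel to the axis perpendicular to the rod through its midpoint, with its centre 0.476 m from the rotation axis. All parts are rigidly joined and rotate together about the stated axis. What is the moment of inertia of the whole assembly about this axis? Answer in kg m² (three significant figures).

Rectangular plate: I_cm = (1/12)M(a²+b²) = (1/12)(1.1)[(0.161)² + (1.11)²] = 0.11532 kg m²; centre at d = 0.407 m, so the parallel axis theorem gives I = 0.11532 + (1.1)(0.407)² = 0.29753 kg m².
Thin rod: I_cm = (1/12)ML² = (1/12)(3.49)(0.922)² = 0.24723 kg m²; centre at d = 0.402 m, so the parallel axis theorem gives I = 0.24723 + (3.49)(0.402)² = 0.81123 kg m².
Rectangular plate: I_cm = (1/12)M(a²+b²) = (1/12)(5.02)[(1.42)² + (0.154)²] = 0.85345 kg m²; centre at d = 0.223 m, so the parallel axis theorem gives I = 0.85345 + (5.02)(0.223)² = 1.1031 kg m².
Thin rod: I_cm = (1/12)ML² = (1/12)(5.25)(1.06)² = 0.49158 kg m²; centre at d = 0.476 m, so the parallel axis theorem gives I = 0.49158 + (5.25)(0.476)² = 1.6811 kg m².
Total I = 0.29753 + 0.81123 + 1.1031 + 1.6811 = 3.893 kg m².

3.89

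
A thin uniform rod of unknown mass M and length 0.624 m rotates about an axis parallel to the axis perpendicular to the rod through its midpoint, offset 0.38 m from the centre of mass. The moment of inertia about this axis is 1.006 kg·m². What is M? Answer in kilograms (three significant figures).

I = I_cm + Md² = (1/12)ML² + Md² = M·[0.0833333·(0.624)² + (0.38)²] = M·0.17685.
So M = 1.006 / 0.17685 = 5.6885 kg.

5.69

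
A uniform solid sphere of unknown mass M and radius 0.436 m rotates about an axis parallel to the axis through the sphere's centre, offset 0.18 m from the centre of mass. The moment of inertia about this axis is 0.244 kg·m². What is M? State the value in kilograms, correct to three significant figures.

I = I_cm + Md² = (2/5)MR² + Md² = M·[0.4·(0.436)² + (0.18)²] = M·0.10844.
So M = 0.244 / 0.10844 = 2.2501 kg.

2.25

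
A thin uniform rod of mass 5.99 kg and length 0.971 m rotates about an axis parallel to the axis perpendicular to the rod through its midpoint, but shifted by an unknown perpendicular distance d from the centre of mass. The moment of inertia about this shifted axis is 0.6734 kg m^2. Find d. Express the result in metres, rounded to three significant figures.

0.184

About the centre-of-mass axis, I_cm = (1/12)ML² = (1/12)(5.99)(0.971)² = 0.47063 kg m^2.
Parallel axis theorem: I = I_cm + Md², so Md² = 0.6734 − 0.47063 = 0.20277 kg m^2.
d = √(0.20277 / 5.99) = 0.18399 m.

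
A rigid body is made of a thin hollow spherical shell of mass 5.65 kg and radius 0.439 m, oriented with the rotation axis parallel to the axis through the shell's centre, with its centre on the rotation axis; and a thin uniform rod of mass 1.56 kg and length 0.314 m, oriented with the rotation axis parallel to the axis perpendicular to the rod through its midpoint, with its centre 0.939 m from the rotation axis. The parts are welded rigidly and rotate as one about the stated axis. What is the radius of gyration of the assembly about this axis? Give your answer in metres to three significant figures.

Spherical shell: I_cm = (2/3)MR² = (2/3)(5.65)(0.439)² = 0.72592 kg m^2; axis through the centre, so I = 0.72592 kg m^2.
Thin rod: I_cm = (1/12)ML² = (1/12)(1.56)(0.314)² = 0.012817 kg m^2; centre at d = 0.939 m, so I = I_cm + Md² gives I = 0.012817 + (1.56)(0.939)² = 1.3883 kg m^2.
Total I = 2.1142 kg m^2; total mass M = 7.21 kg.
k = √(I/M) = √(2.1142/7.21) = 0.54151 m.

0.542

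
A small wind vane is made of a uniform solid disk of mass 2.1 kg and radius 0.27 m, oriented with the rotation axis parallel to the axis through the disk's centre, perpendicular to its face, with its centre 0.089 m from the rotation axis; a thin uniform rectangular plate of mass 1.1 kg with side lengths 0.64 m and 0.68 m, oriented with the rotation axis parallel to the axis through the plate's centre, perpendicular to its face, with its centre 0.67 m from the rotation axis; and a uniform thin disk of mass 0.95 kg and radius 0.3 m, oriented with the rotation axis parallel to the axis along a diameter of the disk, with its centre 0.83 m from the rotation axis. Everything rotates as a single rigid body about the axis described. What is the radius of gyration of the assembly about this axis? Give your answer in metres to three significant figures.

0.569

Solid disk: I_cm = (1/2)MR² = (1/2)(2.1)(0.27)² = 0.076545 kg·m²; centre at d = 0.089 m, so I = I_cm + Md² gives I = 0.076545 + (2.1)(0.089)² = 0.093179 kg·m².
Rectangular plate: I_cm = (1/12)M(a²+b²) = (1/12)(1.1)[(0.64)² + (0.68)²] = 0.079933 kg·m²; centre at d = 0.67 m, so I = I_cm + Md² gives I = 0.079933 + (1.1)(0.67)² = 0.57372 kg·m².
Thin disk: I_cm = (1/4)MR² = (1/4)(0.95)(0.3)² = 0.021375 kg·m²; centre at d = 0.83 m, so I = I_cm + Md² gives I = 0.021375 + (0.95)(0.83)² = 0.67583 kg·m².
Total I = 1.3427 kg·m²; total mass M = 4.15 kg.
k = √(I/M) = √(1.3427/4.15) = 0.56881 m.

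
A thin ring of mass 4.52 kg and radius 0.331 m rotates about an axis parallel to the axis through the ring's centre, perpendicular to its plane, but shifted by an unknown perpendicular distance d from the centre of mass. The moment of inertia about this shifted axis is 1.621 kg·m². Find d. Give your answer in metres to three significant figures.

0.499

About the centre-of-mass axis, I_cm = MR² = (4.52)(0.331)² = 0.49522 kg·m².
Parallel axis theorem: I = I_cm + Md², so Md² = 1.621 − 0.49522 = 1.1258 kg·m².
d = √(1.1258 / 4.52) = 0.49907 m.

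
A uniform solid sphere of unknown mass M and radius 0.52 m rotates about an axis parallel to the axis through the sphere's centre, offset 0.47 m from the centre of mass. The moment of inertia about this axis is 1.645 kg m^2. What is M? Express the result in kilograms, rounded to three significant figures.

5.00

I = I_cm + Md² = (2/5)MR² + Md² = M·[0.4·(0.52)² + (0.47)²] = M·0.32906.
So M = 1.645 / 0.32906 = 4.9991 kg.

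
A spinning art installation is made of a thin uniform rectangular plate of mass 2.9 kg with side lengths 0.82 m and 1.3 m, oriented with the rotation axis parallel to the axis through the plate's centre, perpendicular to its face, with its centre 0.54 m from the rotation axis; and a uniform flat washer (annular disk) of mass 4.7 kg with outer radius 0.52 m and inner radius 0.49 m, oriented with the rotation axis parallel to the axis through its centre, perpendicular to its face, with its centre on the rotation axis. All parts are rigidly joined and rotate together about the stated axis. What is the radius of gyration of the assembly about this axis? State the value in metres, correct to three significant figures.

0.587

Rectangular plate: I_cm = (1/12)M(a²+b²) = (1/12)(2.9)[(0.82)² + (1.3)²] = 0.57091 kg·m²; centre at d = 0.54 m, so I = I_cm + Md² gives I = 0.57091 + (2.9)(0.54)² = 1.4166 kg·m².
Annular disk: I_cm = (1/2)M(R²+r²) = (1/2)(4.7)[(0.52)² + (0.49)²] = 1.1997 kg·m²; axis through the centre, so I = 1.1997 kg·m².
Total I = 2.6162 kg·m²; total mass M = 7.6 kg.
k = √(I/M) = √(2.6162/7.6) = 0.58672 m.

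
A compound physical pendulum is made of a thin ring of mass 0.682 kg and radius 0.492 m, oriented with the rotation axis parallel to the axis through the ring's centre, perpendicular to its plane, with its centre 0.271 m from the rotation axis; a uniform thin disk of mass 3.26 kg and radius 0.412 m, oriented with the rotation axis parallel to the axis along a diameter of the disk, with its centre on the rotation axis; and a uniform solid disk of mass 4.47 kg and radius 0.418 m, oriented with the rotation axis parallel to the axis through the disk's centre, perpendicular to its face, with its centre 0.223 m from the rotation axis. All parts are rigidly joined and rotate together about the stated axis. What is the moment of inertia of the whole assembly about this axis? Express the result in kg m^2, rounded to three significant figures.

0.966

Thin ring: I_cm = MR² = (0.682)(0.492)² = 0.16509 kg m^2; centre at d = 0.271 m, so I = I_cm + Md² gives I = 0.16509 + (0.682)(0.271)² = 0.21517 kg m^2.
Thin disk: I_cm = (1/4)MR² = (1/4)(3.26)(0.412)² = 0.13834 kg m^2; axis through the centre, so I = 0.13834 kg m^2.
Solid disk: I_cm = (1/2)MR² = (1/2)(4.47)(0.418)² = 0.39051 kg m^2; centre at d = 0.223 m, so I = I_cm + Md² gives I = 0.39051 + (4.47)(0.223)² = 0.6128 kg m^2.
Total I = 0.21517 + 0.13834 + 0.6128 = 0.96631 kg m^2.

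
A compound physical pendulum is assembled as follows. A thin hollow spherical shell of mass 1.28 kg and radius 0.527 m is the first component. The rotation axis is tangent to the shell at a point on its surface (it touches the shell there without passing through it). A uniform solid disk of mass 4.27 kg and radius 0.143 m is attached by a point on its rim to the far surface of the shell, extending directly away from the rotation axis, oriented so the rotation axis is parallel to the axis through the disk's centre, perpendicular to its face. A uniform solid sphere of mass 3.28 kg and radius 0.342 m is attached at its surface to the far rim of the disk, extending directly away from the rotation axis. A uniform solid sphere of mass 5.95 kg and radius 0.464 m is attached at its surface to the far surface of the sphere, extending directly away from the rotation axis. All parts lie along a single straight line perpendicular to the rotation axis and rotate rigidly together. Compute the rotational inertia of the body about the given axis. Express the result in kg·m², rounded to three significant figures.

Spherical shell: I_cm = (2/3)MR² = (2/3)(1.28)(0.527)² = 0.237 kg·m²; centre at d = 0.527 m, so I = I_cm + Md² gives I = 0.237 + (1.28)(0.527)² = 0.59249 kg·m².
Solid disk: I_cm = (1/2)MR² = (1/2)(4.27)(0.143)² = 0.043659 kg·m²; centre at d = 0.527 + 0.527 + 0.143 = 1.197 m, so I = I_cm + Md² gives I = 0.043659 + (4.27)(1.197)² = 6.1618 kg·m².
Solid sphere: I_cm = (2/5)MR² = (2/5)(3.28)(0.342)² = 0.15346 kg·m²; centre at d = 0.527 + 0.527 + 0.143 + 0.143 + 0.342 = 1.682 m, so I = I_cm + Md² gives I = 0.15346 + (3.28)(1.682)² = 9.433 kg·m².
Solid sphere: I_cm = (2/5)MR² = (2/5)(5.95)(0.464)² = 0.5124 kg·m²; centre at d = 0.527 + 0.527 + 0.143 + 0.143 + 0.342 + 0.342 + 0.464 = 2.488 m, so I = I_cm + Md² gives I = 0.5124 + (5.95)(2.488)² = 37.344 kg·m².
Total I = 0.59249 + 6.1618 + 9.433 + 37.344 = 53.531 kg·m².

53.5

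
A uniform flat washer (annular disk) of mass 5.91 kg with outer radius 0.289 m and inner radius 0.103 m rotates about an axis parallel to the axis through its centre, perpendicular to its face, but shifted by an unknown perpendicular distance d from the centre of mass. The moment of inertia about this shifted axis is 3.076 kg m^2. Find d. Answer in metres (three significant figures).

0.688

About the centre-of-mass axis, I_cm = (1/2)M(R²+r²) = (1/2)(5.91)[(0.289)² + (0.103)²] = 0.27815 kg m^2.
Parallel axis theorem: I = I_cm + Md², so Md² = 3.076 − 0.27815 = 2.7978 kg m^2.
d = √(2.7978 / 5.91) = 0.68805 m.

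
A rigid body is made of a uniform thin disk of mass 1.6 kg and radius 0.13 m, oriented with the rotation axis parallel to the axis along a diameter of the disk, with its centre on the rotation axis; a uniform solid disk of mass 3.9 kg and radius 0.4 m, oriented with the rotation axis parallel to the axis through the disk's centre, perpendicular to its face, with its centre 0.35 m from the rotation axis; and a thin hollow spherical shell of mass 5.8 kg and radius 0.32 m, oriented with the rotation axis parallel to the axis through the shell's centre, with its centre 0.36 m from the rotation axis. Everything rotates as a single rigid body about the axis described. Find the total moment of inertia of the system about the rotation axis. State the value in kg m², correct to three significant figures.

Thin disk: I_cm = (1/4)MR² = (1/4)(1.6)(0.13)² = 0.00676 kg m²; axis through the centre, so I = 0.00676 kg m².
Solid disk: I_cm = (1/2)MR² = (1/2)(3.9)(0.4)² = 0.312 kg m²; centre at d = 0.35 m, so I = I_cm + Md² gives I = 0.312 + (3.9)(0.35)² = 0.78975 kg m².
Spherical shell: I_cm = (2/3)MR² = (2/3)(5.8)(0.32)² = 0.39595 kg m²; centre at d = 0.36 m, so I = I_cm + Md² gives I = 0.39595 + (5.8)(0.36)² = 1.1476 kg m².
Total I = 0.00676 + 0.78975 + 1.1476 = 1.9441 kg m².

1.94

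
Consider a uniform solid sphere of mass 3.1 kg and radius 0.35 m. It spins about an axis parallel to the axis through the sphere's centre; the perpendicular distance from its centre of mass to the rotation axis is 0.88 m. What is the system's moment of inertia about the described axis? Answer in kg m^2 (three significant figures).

2.55

I_cm = (2/5)MR² = (2/5)(3.1)(0.35)² = 0.1519 kg m^2; centre at d = 0.88 m, so I = I_cm + Md² gives I = 0.1519 + (3.1)(0.88)² = 2.5525 kg m^2.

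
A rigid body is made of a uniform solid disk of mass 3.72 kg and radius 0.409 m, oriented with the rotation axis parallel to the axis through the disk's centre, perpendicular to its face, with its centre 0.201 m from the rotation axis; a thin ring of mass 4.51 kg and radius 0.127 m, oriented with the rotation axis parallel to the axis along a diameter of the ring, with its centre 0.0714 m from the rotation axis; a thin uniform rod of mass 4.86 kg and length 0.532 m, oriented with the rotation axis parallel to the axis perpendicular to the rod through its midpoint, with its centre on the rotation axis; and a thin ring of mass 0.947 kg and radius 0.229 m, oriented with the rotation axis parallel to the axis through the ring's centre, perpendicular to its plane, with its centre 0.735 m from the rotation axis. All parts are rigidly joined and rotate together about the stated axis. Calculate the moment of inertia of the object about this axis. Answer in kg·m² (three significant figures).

1.20

Solid disk: I_cm = (1/2)MR² = (1/2)(3.72)(0.409)² = 0.31114 kg·m²; centre at d = 0.201 m, so I = I_cm + Md² gives I = 0.31114 + (3.72)(0.201)² = 0.46143 kg·m².
Thin ring: I_cm = (1/2)MR² = (1/2)(4.51)(0.127)² = 0.036371 kg·m²; centre at d = 0.0714 m, so I = I_cm + Md² gives I = 0.036371 + (4.51)(0.0714)² = 0.059363 kg·m².
Thin rod: I_cm = (1/12)ML² = (1/12)(4.86)(0.532)² = 0.11462 kg·m²; axis through the centre, so I = 0.11462 kg·m².
Thin ring: I_cm = MR² = (0.947)(0.229)² = 0.049662 kg·m²; centre at d = 0.735 m, so I = I_cm + Md² gives I = 0.049662 + (0.947)(0.735)² = 0.56125 kg·m².
Total I = 0.46143 + 0.059363 + 0.11462 + 0.56125 = 1.1967 kg·m².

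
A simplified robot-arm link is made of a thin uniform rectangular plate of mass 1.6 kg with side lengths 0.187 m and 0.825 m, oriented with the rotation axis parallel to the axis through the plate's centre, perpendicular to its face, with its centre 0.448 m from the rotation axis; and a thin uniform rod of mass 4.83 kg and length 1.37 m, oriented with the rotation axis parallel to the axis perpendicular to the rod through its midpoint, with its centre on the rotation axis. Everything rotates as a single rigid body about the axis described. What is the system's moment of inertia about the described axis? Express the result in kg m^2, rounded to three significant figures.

1.17

Rectangular plate: I_cm = (1/12)M(a²+b²) = (1/12)(1.6)[(0.187)² + (0.825)²] = 0.095413 kg m^2; centre at d = 0.448 m, so I = I_cm + Md² gives I = 0.095413 + (1.6)(0.448)² = 0.41654 kg m^2.
Thin rod: I_cm = (1/12)ML² = (1/12)(4.83)(1.37)² = 0.75545 kg m^2; axis through the centre, so I = 0.75545 kg m^2.
Total I = 0.41654 + 0.75545 = 1.172 kg m^2.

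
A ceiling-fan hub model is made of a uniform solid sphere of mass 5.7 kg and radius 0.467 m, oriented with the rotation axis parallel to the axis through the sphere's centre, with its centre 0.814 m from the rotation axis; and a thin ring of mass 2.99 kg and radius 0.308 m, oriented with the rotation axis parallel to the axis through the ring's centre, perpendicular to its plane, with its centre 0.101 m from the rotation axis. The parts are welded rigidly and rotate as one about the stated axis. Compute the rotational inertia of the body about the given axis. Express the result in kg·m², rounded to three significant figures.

4.59

Solid sphere: I_cm = (2/5)MR² = (2/5)(5.7)(0.467)² = 0.49724 kg·m²; centre at d = 0.814 m, so I = I_cm + Md² gives I = 0.49724 + (5.7)(0.814)² = 4.274 kg·m².
Thin ring: I_cm = MR² = (2.99)(0.308)² = 0.28364 kg·m²; centre at d = 0.101 m, so I = I_cm + Md² gives I = 0.28364 + (2.99)(0.101)² = 0.31414 kg·m².
Total I = 4.274 + 0.31414 = 4.5882 kg·m².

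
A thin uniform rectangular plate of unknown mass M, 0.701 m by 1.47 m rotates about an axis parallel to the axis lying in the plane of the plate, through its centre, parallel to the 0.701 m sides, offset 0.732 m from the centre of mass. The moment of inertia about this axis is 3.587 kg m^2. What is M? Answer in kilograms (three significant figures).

5.01

I = I_cm + Md² = (1/12)Mb² + Md² = M·[0.0833333·(1.47)² + (0.732)²] = M·0.7159.
So M = 3.587 / 0.7159 = 5.0105 kg.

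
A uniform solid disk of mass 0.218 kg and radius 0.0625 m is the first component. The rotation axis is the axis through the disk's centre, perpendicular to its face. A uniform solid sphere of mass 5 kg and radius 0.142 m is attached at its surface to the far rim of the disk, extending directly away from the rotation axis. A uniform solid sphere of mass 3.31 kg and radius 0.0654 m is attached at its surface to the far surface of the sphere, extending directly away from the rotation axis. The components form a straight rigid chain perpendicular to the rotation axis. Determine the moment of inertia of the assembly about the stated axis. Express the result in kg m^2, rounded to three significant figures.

0.817

Solid disk: I_cm = (1/2)MR² = (1/2)(0.218)(0.0625)² = 0.00042578 kg m^2; axis through the centre, so I = 0.00042578 kg m^2.
Solid sphere: I_cm = (2/5)MR² = (2/5)(5)(0.142)² = 0.040328 kg m^2; centre at d = 0.0625 + 0.142 = 0.2045 m, so I = I_cm + Md² gives I = 0.040328 + (5)(0.2045)² = 0.24943 kg m^2.
Solid sphere: I_cm = (2/5)MR² = (2/5)(3.31)(0.0654)² = 0.005663 kg m^2; centre at d = 0.0625 + 0.142 + 0.142 + 0.0654 = 0.4119 m, so I = I_cm + Md² gives I = 0.005663 + (3.31)(0.4119)² = 0.56724 kg m^2.
Total I = 0.00042578 + 0.24943 + 0.56724 = 0.8171 kg m^2.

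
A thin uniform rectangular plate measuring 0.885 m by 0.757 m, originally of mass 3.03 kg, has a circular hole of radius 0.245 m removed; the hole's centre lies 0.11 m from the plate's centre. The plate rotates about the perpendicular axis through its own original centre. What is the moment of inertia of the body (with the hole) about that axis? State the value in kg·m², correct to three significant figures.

0.307

Unpierced body about its centre: I₀ = (1/12)M(a²+b²) = (1/12)(3.03)[(0.885)² + (0.757)²] = 0.34246 kg·m².
The removed disk has mass m = M·πr²/(ab) = (3.03)·π(0.245)²/(0.885·0.757) = 0.85288 kg (same uniform areal density).
Its moment of inertia about the rotation axis (parallel-axis theorem): I_hole = (1/2)mr² + md² = (1/2)(0.85288)(0.245)² + (0.85288)(0.11)² = 0.035917 kg·m².
Treating the hole as negative mass, I = I₀ − I_hole = 0.34246 − 0.035917 = 0.30654 kg·m².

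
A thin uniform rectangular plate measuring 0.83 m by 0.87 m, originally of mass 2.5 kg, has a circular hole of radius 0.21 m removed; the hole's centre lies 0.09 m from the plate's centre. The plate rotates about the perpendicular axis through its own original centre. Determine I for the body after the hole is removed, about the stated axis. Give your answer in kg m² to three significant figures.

Unpierced body about its centre: I₀ = (1/12)M(a²+b²) = (1/12)(2.5)[(0.83)² + (0.87)²] = 0.30121 kg m².
The removed disk has mass m = M·πr²/(ab) = (2.5)·π(0.21)²/(0.83·0.87) = 0.47966 kg (same uniform areal density).
Its moment of inertia about the rotation axis (parallel-axis theorem): I_hole = (1/2)mr² + md² = (1/2)(0.47966)(0.21)² + (0.47966)(0.09)² = 0.014462 kg m².
Treating the hole as negative mass, I = I₀ − I_hole = 0.30121 − 0.014462 = 0.28675 kg m².

0.287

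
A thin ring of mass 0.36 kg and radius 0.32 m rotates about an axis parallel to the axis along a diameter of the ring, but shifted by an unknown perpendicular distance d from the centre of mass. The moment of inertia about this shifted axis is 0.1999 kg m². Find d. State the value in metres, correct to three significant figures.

0.710

About the centre-of-mass axis, I_cm = (1/2)MR² = (1/2)(0.36)(0.32)² = 0.018432 kg m².
Parallel axis theorem: I = I_cm + Md², so Md² = 0.1999 − 0.018432 = 0.18147 kg m².
d = √(0.18147 / 0.36) = 0.70998 m.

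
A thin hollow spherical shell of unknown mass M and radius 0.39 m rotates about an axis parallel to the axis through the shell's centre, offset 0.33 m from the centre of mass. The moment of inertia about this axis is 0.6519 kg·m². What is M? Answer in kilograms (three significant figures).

I = I_cm + Md² = (2/3)MR² + Md² = M·[0.666667·(0.39)² + (0.33)²] = M·0.2103.
So M = 0.6519 / 0.2103 = 3.0999 kg.

3.10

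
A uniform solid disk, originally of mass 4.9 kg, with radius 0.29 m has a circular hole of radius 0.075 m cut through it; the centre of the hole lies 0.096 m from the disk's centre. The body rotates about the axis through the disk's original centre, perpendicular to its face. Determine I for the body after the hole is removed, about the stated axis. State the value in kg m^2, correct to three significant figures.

Unpierced body about its centre: I₀ = (1/2)MR² = (1/2)(4.9)(0.29)² = 0.20605 kg m^2.
The removed disk has mass m = M·(r/R)² = (4.9)(0.075/0.29)² = 0.32773 kg (same uniform areal density).
Its moment of inertia about the rotation axis (parallel-axis theorem): I_hole = (1/2)mr² + md² = (1/2)(0.32773)(0.075)² + (0.32773)(0.096)² = 0.0039422 kg m^2.
Treating the hole as negative mass, I = I₀ − I_hole = 0.20605 − 0.0039422 = 0.2021 kg m^2.

0.202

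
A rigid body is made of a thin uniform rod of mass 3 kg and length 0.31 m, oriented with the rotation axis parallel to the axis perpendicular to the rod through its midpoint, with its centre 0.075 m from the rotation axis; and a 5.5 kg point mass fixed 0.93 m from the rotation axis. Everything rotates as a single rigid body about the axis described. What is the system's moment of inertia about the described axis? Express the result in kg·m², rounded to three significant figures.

4.80

Thin rod: I_cm = (1/12)ML² = (1/12)(3)(0.31)² = 0.024025 kg·m²; centre at d = 0.075 m, so I = I_cm + Md² gives I = 0.024025 + (3)(0.075)² = 0.0409 kg·m².
Point mass: I_cm = 0; centre at d = 0.93 m, so I = I_cm + Md² gives I = 0 + (5.5)(0.93)² = 4.757 kg·m².
Total I = 0.0409 + 4.757 = 4.7979 kg·m².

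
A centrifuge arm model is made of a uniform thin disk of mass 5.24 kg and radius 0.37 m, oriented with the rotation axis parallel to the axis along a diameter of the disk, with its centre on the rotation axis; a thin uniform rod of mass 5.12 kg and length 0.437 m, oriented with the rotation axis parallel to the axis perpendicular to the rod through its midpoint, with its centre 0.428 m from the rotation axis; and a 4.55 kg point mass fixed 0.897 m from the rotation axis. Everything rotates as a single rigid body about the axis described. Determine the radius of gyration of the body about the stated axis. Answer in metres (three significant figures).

0.571

Thin disk: I_cm = (1/4)MR² = (1/4)(5.24)(0.37)² = 0.17934 kg m²; axis through the centre, so I = 0.17934 kg m².
Thin rod: I_cm = (1/12)ML² = (1/12)(5.12)(0.437)² = 0.08148 kg m²; centre at d = 0.428 m, so I = I_cm + Md² gives I = 0.08148 + (5.12)(0.428)² = 1.0194 kg m².
Point mass: I_cm = 0; centre at d = 0.897 m, so I = I_cm + Md² gives I = 0 + (4.55)(0.897)² = 3.661 kg m².
Total I = 4.8597 kg m²; total mass M = 14.91 kg.
k = √(I/M) = √(4.8597/14.91) = 0.57091 m.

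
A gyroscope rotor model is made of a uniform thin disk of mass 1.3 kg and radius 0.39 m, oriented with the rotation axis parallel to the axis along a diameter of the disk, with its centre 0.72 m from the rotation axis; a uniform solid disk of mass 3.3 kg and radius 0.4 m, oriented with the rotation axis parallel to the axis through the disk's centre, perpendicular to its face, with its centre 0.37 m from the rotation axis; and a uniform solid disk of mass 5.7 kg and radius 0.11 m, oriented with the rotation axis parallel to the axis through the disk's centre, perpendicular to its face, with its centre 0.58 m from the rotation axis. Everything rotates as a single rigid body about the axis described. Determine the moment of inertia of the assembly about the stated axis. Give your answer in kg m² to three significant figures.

Thin disk: I_cm = (1/4)MR² = (1/4)(1.3)(0.39)² = 0.049433 kg m²; centre at d = 0.72 m, so the parallel axis theorem gives I = 0.049433 + (1.3)(0.72)² = 0.72335 kg m².
Solid disk: I_cm = (1/2)MR² = (1/2)(3.3)(0.4)² = 0.264 kg m²; centre at d = 0.37 m, so the parallel axis theorem gives I = 0.264 + (3.3)(0.37)² = 0.71577 kg m².
Solid disk: I_cm = (1/2)MR² = (1/2)(5.7)(0.11)² = 0.034485 kg m²; centre at d = 0.58 m, so the parallel axis theorem gives I = 0.034485 + (5.7)(0.58)² = 1.952 kg m².
Total I = 0.72335 + 0.71577 + 1.952 = 3.3911 kg m².

3.39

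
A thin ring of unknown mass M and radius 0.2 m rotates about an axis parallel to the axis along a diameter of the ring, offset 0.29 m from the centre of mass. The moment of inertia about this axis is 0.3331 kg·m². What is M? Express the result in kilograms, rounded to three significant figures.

3.20

I = I_cm + Md² = (1/2)MR² + Md² = M·[0.5·(0.2)² + (0.29)²] = M·0.1041.
So M = 0.3331 / 0.1041 = 3.1998 kg.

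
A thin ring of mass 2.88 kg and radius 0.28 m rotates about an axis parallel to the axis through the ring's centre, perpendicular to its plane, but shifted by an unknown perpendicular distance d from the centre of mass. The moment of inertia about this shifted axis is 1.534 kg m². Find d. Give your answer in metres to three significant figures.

0.674

About the centre-of-mass axis, I_cm = MR² = (2.88)(0.28)² = 0.22579 kg m².
Parallel axis theorem: I = I_cm + Md², so Md² = 1.534 − 0.22579 = 1.3082 kg m².
d = √(1.3082 / 2.88) = 0.67397 m.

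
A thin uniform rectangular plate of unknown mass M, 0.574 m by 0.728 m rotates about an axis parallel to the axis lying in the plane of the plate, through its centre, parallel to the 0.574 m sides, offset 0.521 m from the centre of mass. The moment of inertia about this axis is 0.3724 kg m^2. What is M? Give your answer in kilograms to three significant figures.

1.18

I = I_cm + Md² = (1/12)Mb² + Md² = M·[0.0833333·(0.728)² + (0.521)²] = M·0.31561.
So M = 0.3724 / 0.31561 = 1.18 kg.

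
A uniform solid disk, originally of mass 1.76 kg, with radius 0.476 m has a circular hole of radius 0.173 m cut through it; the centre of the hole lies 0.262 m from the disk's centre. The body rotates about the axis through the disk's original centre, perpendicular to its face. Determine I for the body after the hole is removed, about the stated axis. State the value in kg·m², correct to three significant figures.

Unpierced body about its centre: I₀ = (1/2)MR² = (1/2)(1.76)(0.476)² = 0.19939 kg·m².
The removed disk has mass m = M·(r/R)² = (1.76)(0.173/0.476)² = 0.23248 kg (same uniform areal density).
Its moment of inertia about the rotation axis (parallel-axis theorem): I_hole = (1/2)mr² + md² = (1/2)(0.23248)(0.173)² + (0.23248)(0.262)² = 0.019438 kg·m².
Treating the hole as negative mass, I = I₀ − I_hole = 0.19939 − 0.019438 = 0.17995 kg·m².

0.180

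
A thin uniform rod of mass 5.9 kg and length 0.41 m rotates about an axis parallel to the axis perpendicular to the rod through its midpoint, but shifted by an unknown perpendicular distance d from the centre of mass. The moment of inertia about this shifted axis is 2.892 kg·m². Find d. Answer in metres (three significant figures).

About the centre-of-mass axis, I_cm = (1/12)ML² = (1/12)(5.9)(0.41)² = 0.082649 kg·m².
Parallel axis theorem: I = I_cm + Md², so Md² = 2.892 − 0.082649 = 2.8094 kg·m².
d = √(2.8094 / 5.9) = 0.69004 m.

0.690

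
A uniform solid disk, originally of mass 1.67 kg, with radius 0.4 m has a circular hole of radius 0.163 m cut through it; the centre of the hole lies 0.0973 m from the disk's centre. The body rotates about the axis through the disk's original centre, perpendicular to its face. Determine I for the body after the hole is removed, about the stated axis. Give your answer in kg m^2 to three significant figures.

Unpierced body about its centre: I₀ = (1/2)MR² = (1/2)(1.67)(0.4)² = 0.1336 kg m^2.
The removed disk has mass m = M·(r/R)² = (1.67)(0.163/0.4)² = 0.27731 kg (same uniform areal density).
Its moment of inertia about the rotation axis (parallel-axis theorem): I_hole = (1/2)mr² + md² = (1/2)(0.27731)(0.163)² + (0.27731)(0.0973)² = 0.0063094 kg m^2.
Treating the hole as negative mass, I = I₀ − I_hole = 0.1336 − 0.0063094 = 0.12729 kg m^2.

0.127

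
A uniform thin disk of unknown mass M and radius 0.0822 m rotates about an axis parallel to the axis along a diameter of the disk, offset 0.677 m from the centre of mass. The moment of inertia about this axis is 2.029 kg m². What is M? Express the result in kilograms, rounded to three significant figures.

I = I_cm + Md² = (1/4)MR² + Md² = M·[0.25·(0.0822)² + (0.677)²] = M·0.46002.
So M = 2.029 / 0.46002 = 4.4107 kg.

4.41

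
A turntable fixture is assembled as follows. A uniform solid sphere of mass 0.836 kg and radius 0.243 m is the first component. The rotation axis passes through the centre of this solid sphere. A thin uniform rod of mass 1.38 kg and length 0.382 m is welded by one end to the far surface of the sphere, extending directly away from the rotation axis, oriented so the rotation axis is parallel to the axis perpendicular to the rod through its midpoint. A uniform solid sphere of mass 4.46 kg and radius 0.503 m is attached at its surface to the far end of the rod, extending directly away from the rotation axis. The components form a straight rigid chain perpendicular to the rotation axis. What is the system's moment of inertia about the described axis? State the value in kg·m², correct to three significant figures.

Solid sphere: I_cm = (2/5)MR² = (2/5)(0.836)(0.243)² = 0.019746 kg·m²; axis through the centre, so I = 0.019746 kg·m².
Thin rod: I_cm = (1/12)ML² = (1/12)(1.38)(0.382)² = 0.016781 kg·m²; centre at d = 0.243 + 0.191 = 0.434 m, so I = I_cm + Md² gives I = 0.016781 + (1.38)(0.434)² = 0.27671 kg·m².
Solid sphere: I_cm = (2/5)MR² = (2/5)(4.46)(0.503)² = 0.45137 kg·m²; centre at d = 0.243 + 0.191 + 0.191 + 0.503 = 1.128 m, so I = I_cm + Md² gives I = 0.45137 + (4.46)(1.128)² = 6.1262 kg·m².
Total I = 0.019746 + 0.27671 + 6.1262 = 6.4227 kg·m².

6.42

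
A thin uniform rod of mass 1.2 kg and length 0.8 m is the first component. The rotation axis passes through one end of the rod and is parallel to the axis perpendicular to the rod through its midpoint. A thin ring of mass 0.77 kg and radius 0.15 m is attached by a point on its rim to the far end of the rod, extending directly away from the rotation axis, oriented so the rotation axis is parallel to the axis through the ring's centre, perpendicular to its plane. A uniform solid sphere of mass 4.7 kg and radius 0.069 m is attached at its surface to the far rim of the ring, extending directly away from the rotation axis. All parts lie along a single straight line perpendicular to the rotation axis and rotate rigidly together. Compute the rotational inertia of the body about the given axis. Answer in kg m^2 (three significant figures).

7.40

Thin rod: I_cm = (1/12)ML² = (1/12)(1.2)(0.8)² = 0.064 kg m^2; centre at d = 0.4 m, so the parallel axis theorem gives I = 0.064 + (1.2)(0.4)² = 0.256 kg m^2.
Thin ring: I_cm = MR² = (0.77)(0.15)² = 0.017325 kg m^2; centre at d = 0.4 + 0.4 + 0.15 = 0.95 m, so the parallel axis theorem gives I = 0.017325 + (0.77)(0.95)² = 0.71225 kg m^2.
Solid sphere: I_cm = (2/5)MR² = (2/5)(4.7)(0.069)² = 0.0089507 kg m^2; centre at d = 0.4 + 0.4 + 0.15 + 0.15 + 0.069 = 1.169 m, so the parallel axis theorem gives I = 0.0089507 + (4.7)(1.169)² = 6.4318 kg m^2.
Total I = 0.256 + 0.71225 + 6.4318 = 7.4 kg m^2.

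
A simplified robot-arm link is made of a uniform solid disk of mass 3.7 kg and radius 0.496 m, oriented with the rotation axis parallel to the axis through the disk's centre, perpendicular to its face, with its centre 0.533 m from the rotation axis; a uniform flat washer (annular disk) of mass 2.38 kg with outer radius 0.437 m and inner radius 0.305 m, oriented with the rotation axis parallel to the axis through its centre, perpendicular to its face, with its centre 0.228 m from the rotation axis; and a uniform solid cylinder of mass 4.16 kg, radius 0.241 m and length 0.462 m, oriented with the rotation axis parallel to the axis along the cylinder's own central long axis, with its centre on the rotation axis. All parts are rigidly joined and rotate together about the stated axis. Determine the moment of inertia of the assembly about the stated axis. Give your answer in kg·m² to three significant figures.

2.09

Solid disk: I_cm = (1/2)MR² = (1/2)(3.7)(0.496)² = 0.45513 kg·m²; centre at d = 0.533 m, so the parallel axis theorem gives I = 0.45513 + (3.7)(0.533)² = 1.5063 kg·m².
Annular disk: I_cm = (1/2)M(R²+r²) = (1/2)(2.38)[(0.437)² + (0.305)²] = 0.33795 kg·m²; centre at d = 0.228 m, so the parallel axis theorem gives I = 0.33795 + (2.38)(0.228)² = 0.46167 kg·m².
Solid cylinder: I_cm = (1/2)MR² = (1/2)(4.16)(0.241)² = 0.12081 kg·m²; axis through the centre, so I = 0.12081 kg·m².
Total I = 1.5063 + 0.46167 + 0.12081 = 2.0887 kg·m².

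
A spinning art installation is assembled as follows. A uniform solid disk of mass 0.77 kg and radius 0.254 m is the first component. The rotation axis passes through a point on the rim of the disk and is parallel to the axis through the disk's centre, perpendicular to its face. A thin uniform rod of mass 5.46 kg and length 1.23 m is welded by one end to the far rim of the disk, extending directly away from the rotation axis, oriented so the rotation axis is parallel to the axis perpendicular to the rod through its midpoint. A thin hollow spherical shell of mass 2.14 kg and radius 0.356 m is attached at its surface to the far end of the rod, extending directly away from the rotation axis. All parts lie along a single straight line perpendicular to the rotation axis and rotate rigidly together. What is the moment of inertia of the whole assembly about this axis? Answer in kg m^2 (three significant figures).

Solid disk: I_cm = (1/2)MR² = (1/2)(0.77)(0.254)² = 0.024839 kg m^2; centre at d = 0.254 m, so I = I_cm + Md² gives I = 0.024839 + (0.77)(0.254)² = 0.074516 kg m^2.
Thin rod: I_cm = (1/12)ML² = (1/12)(5.46)(1.23)² = 0.68837 kg m^2; centre at d = 0.254 + 0.254 + 0.615 = 1.123 m, so I = I_cm + Md² gives I = 0.68837 + (5.46)(1.123)² = 7.5741 kg m^2.
Spherical shell: I_cm = (2/3)MR² = (2/3)(2.14)(0.356)² = 0.18081 kg m^2; centre at d = 0.254 + 0.254 + 0.615 + 0.615 + 0.356 = 2.094 m, so I = I_cm + Md² gives I = 0.18081 + (2.14)(2.094)² = 9.5644 kg m^2.
Total I = 0.074516 + 7.5741 + 9.5644 = 17.213 kg m^2.

17.2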